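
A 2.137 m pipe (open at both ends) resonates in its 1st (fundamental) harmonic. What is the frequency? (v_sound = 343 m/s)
fₙ = nv/(2L) = 80.25 Hz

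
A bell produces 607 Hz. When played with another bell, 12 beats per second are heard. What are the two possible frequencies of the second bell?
f₂ = 607 ± 12 Hz → 619 Hz or 595 Hz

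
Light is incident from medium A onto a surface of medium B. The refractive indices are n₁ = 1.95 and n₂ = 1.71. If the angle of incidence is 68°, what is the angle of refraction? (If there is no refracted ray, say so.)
sin θ₂ = (n₁/n₂)·sin θ₁ = 1.057 > 1, so there is no refracted ray — the light undergoes total internal reflection.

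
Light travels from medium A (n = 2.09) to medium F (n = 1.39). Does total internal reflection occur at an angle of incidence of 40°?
θc = arcsin(n₂/n₁) = 41.69°; 40° < θc, so no — the ray refracts.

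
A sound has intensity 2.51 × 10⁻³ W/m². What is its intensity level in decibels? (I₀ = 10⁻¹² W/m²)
β = 10·log₁₀(I/I₀) = 94 dB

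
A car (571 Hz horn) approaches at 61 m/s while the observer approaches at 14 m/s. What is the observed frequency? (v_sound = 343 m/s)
f_obs = f·(v + v_o)/(v − v_s) = 722.9 Hz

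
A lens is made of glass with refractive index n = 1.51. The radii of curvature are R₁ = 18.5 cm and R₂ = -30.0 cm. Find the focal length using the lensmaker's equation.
1/f = (n − 1)(1/R₁ − 1/R₂) → f = 22.44 cm (converging lens)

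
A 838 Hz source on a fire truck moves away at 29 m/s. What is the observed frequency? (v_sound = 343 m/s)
f_obs = f·v/(v + v_s) = 772.7 Hz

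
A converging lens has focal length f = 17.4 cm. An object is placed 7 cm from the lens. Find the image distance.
1/di = 1/f − 1/do → di = -11.71 cm (virtual image)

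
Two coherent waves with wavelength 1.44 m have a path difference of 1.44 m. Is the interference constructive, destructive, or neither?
constructive — path difference = 1λ, a whole number of wavelengths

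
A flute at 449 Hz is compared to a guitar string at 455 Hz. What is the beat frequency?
6 Hz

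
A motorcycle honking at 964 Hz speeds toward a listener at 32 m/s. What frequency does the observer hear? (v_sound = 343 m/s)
f_obs = f·v/(v − v_s) = 1063 Hz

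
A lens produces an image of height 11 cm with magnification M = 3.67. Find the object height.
ho = |hi|/|M| = 2.997 cm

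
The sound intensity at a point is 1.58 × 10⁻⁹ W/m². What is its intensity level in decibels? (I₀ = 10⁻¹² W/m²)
β = 10·log₁₀(I/I₀) = 31.99 dB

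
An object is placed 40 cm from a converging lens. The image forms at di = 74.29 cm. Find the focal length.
1/f = 1/do + 1/di → f = 26 cm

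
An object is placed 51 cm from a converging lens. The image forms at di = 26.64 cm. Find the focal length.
1/f = 1/do + 1/di → f = 17.5 cm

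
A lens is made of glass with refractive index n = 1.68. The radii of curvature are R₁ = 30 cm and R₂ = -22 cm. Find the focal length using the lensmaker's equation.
1/f = (n − 1)(1/R₁ − 1/R₂) → f = 18.67 cm (converging lens)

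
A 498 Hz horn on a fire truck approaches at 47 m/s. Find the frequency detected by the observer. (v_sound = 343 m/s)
f_obs = f·v/(v − v_s) = 577.1 Hz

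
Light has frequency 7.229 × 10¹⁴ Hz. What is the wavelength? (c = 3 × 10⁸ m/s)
λ = c/f = 415 nm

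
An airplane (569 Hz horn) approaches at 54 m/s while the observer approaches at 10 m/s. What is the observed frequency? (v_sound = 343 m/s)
f_obs = f·(v + v_o)/(v − v_s) = 695 Hz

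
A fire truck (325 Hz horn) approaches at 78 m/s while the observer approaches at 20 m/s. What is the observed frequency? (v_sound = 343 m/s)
f_obs = f·(v + v_o)/(v − v_s) = 445.2 Hz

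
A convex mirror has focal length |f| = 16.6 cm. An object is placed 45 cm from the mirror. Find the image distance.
f = −16.6 cm (convex); 1/di = 1/f − 1/do → di = -12.13 cm (virtual image, behind mirror)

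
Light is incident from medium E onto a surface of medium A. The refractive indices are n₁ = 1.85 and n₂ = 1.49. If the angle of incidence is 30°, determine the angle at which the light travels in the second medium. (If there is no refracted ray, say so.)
sin θ₂ = (n₁/n₂)·sin θ₁ = 0.6208 → θ₂ = 38.37°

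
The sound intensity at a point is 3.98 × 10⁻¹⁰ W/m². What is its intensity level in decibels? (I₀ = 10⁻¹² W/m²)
β = 10·log₁₀(I/I₀) = 26 dB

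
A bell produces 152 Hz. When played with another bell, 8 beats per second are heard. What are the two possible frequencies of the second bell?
f₂ = 152 ± 8 Hz → 160 Hz or 144 Hz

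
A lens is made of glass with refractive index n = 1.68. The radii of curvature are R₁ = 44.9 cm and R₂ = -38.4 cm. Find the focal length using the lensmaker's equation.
1/f = (n − 1)(1/R₁ − 1/R₂) → f = 30.44 cm (converging lens)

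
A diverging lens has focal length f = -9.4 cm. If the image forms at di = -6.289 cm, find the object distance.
1/do = 1/f − 1/di → do = 19 cm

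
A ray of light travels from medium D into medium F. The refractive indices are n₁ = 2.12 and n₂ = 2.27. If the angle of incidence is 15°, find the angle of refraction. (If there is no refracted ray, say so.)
sin θ₂ = (n₁/n₂)·sin θ₁ = 0.2417 → θ₂ = 13.99°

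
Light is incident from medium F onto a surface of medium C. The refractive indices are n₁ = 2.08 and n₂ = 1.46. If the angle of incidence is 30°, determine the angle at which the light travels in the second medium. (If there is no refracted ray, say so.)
sin θ₂ = (n₁/n₂)·sin θ₁ = 0.7123 → θ₂ = 45.42°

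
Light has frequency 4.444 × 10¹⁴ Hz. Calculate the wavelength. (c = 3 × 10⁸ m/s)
λ = c/f = 675.1 nm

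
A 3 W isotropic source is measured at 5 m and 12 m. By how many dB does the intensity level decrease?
Δβ = 20·log₁₀(r₂/r₁) = 7.604 dB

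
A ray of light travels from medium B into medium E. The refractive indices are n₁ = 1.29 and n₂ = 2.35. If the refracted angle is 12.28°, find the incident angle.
sin θ₁ = (n₂/n₁)·sin θ₂ → θ₁ = 22.8°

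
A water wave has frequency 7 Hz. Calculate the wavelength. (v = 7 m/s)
λ = v/f = 1 m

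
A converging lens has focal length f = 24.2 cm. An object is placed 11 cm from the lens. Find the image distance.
1/di = 1/f − 1/do → di = -20.17 cm (virtual image)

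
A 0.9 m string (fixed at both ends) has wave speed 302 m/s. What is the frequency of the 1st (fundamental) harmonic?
fₙ = nv/(2L) = 167.8 Hz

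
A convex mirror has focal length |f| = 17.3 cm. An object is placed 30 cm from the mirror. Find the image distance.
f = −17.3 cm (convex); 1/di = 1/f − 1/do → di = -10.97 cm (virtual image, behind mirror)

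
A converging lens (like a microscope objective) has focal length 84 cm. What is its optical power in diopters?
P = 1/f = 1.19 D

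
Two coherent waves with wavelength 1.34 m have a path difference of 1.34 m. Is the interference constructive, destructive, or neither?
constructive — path difference = 1λ, a whole number of wavelengths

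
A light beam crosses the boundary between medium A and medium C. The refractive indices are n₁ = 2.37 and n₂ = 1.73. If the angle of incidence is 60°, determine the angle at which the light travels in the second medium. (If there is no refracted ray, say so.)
sin θ₂ = (n₁/n₂)·sin θ₁ = 1.186 > 1, so there is no refracted ray — the light undergoes total internal reflection.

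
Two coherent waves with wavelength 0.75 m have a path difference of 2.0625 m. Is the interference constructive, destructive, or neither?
neither (partial) — path difference = 2.75λ, neither a whole number of wavelengths nor an odd multiple of λ/2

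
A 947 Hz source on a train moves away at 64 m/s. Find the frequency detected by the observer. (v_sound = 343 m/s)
f_obs = f·v/(v + v_s) = 798.1 Hz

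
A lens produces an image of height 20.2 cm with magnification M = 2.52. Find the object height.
ho = |hi|/|M| = 8.016 cm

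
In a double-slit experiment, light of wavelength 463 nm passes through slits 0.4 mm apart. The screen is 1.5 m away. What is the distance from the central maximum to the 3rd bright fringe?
y = mλL/d = 5.209 mm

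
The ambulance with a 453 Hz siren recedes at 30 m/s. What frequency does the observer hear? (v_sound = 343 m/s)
f_obs = f·v/(v + v_s) = 416.6 Hz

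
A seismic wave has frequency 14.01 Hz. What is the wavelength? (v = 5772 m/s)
λ = v/f = 412 m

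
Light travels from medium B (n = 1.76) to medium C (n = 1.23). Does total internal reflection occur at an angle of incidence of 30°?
θc = arcsin(n₂/n₁) = 44.34°; 30° < θc, so no — the ray refracts.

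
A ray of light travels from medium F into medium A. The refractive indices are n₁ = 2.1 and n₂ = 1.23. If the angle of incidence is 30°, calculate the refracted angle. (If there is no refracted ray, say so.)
sin θ₂ = (n₁/n₂)·sin θ₁ = 0.8537 → θ₂ = 58.61°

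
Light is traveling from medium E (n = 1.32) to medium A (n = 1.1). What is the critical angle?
θc = arcsin(n₂/n₁) = 56.44°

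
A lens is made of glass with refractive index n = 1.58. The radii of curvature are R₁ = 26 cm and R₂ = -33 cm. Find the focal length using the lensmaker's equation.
1/f = (n − 1)(1/R₁ − 1/R₂) → f = 25.07 cm (converging lens)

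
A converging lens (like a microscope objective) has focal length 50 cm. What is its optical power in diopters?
P = 1/f = 2 D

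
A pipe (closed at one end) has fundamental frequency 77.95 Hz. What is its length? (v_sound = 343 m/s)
L = v/(4f₁) = 1.1 m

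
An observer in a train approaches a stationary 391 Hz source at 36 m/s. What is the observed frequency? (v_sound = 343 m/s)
f_obs = f·(v + v_o)/v = 432 Hz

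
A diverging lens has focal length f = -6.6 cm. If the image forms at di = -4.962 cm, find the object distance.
1/do = 1/f − 1/di → do = 19.99 cm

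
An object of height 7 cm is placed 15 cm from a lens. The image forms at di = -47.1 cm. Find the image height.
hi = (-di/do) × ho = 21.98 cm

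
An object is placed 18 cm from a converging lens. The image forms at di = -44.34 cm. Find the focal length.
1/f = 1/do + 1/di → f = 30.3 cm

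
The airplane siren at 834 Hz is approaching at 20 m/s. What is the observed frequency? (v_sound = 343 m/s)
f_obs = f·v/(v − v_s) = 885.6 Hz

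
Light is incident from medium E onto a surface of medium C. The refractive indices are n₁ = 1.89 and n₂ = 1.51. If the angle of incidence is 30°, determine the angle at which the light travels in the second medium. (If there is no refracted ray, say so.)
sin θ₂ = (n₁/n₂)·sin θ₁ = 0.6258 → θ₂ = 38.74°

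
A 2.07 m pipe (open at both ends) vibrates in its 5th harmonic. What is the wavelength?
λₙ = 2L/n = 0.828 m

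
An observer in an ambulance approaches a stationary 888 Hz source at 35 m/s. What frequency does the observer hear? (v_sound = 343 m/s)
f_obs = f·(v + v_o)/v = 978.6 Hz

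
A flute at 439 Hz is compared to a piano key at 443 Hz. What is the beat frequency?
4 Hz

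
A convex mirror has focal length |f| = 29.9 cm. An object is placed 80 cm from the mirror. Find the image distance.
f = −29.9 cm (convex); 1/di = 1/f − 1/do → di = -21.77 cm (virtual image, behind mirror)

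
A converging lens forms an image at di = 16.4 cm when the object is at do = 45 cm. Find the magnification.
M = −di/do = -0.3644 (inverted image)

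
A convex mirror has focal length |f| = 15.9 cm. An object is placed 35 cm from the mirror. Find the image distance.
f = −15.9 cm (convex); 1/di = 1/f − 1/do → di = -10.93 cm (virtual image, behind mirror)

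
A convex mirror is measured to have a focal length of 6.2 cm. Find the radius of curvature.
R = 2|f| = 12.4 cm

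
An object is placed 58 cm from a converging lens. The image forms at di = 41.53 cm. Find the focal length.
1/f = 1/do + 1/di → f = 24.2 cm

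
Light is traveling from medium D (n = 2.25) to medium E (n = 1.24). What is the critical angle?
θc = arcsin(n₂/n₁) = 33.44°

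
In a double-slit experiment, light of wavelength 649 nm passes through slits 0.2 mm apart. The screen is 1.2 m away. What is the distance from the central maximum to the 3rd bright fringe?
y = mλL/d = 11.68 mm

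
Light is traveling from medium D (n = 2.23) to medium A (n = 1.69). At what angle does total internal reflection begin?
θc = arcsin(n₂/n₁) = 49.27°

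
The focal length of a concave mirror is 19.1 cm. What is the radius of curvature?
R = 2|f| = 38.2 cm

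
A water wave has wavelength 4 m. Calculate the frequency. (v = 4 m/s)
f = v/λ = 1 Hz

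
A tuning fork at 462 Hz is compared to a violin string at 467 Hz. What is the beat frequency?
5 Hz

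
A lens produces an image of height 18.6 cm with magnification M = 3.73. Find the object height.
ho = |hi|/|M| = 4.987 cm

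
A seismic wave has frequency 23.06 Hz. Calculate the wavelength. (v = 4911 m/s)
λ = v/f = 213 m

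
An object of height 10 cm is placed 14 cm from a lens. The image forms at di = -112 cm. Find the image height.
hi = (-di/do) × ho = 80 cm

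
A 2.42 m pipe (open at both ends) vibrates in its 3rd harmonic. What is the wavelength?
λₙ = 2L/n = 1.613 m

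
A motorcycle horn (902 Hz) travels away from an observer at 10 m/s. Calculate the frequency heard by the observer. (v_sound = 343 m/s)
f_obs = f·v/(v + v_s) = 876.4 Hz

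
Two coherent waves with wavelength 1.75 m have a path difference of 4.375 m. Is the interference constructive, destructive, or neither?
destructive — path difference = 2.5λ, an odd multiple of λ/2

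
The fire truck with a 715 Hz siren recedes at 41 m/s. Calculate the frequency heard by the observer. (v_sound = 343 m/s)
f_obs = f·v/(v + v_s) = 638.7 Hz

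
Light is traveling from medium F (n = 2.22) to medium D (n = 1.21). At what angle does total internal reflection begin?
θc = arcsin(n₂/n₁) = 33.03°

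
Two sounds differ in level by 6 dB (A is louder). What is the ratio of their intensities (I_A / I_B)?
I_A/I_B = 10^(Δβ/10) = 3.981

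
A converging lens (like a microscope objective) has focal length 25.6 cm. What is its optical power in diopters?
P = 1/f = 3.906 D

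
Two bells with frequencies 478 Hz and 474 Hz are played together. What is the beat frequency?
4 Hz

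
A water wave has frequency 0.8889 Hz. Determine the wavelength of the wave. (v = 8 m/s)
λ = v/f = 9 m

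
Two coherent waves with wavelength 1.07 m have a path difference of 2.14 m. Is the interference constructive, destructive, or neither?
constructive — path difference = 2λ, a whole number of wavelengths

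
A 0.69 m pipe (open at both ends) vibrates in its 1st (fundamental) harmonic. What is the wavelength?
λₙ = 2L/n = 1.38 m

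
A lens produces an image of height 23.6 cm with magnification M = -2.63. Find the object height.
ho = |hi|/|M| = 8.973 cm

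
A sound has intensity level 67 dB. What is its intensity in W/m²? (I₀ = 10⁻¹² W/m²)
I = I₀·10^(β/10) = 5.01 × 10⁻⁶ W/m²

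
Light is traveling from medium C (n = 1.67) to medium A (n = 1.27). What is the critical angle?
θc = arcsin(n₂/n₁) = 49.51°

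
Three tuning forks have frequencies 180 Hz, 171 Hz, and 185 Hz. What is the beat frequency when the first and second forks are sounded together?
9 Hz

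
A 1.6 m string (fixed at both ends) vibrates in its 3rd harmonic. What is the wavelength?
λₙ = 2L/n = 1.067 m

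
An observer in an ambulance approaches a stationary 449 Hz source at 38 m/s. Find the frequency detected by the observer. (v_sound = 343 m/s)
f_obs = f·(v + v_o)/v = 498.7 Hz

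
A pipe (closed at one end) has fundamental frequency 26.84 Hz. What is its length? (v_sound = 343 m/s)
L = v/(4f₁) = 3.195 m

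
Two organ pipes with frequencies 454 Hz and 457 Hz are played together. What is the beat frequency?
3 Hz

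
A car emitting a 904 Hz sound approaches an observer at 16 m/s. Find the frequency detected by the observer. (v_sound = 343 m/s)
f_obs = f·v/(v − v_s) = 948.2 Hz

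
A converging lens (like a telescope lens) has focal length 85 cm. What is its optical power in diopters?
P = 1/f = 1.176 D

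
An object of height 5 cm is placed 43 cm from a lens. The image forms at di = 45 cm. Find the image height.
hi = (-di/do) × ho = -5.233 cm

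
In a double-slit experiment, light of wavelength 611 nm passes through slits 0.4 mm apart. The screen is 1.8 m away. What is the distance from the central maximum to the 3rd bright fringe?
y = mλL/d = 8.248 mm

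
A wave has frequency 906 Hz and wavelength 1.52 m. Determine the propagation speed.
v = fλ = 1377 m/s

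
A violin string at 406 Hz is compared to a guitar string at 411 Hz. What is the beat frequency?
5 Hz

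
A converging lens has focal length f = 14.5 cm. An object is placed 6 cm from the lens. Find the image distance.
1/di = 1/f − 1/do → di = -10.24 cm (virtual image)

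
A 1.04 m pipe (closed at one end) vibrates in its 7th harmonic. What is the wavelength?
λₙ = 4L/n = 0.5943 m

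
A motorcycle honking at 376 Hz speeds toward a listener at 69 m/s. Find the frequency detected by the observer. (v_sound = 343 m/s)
f_obs = f·v/(v − v_s) = 470.7 Hz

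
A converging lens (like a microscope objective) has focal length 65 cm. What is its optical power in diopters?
P = 1/f = 1.538 D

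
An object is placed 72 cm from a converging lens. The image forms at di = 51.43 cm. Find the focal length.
1/f = 1/do + 1/di → f = 30 cm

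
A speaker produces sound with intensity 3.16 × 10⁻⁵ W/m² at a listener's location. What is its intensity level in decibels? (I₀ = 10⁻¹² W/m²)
β = 10·log₁₀(I/I₀) = 75 dB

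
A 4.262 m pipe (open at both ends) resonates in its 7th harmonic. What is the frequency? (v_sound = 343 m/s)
fₙ = nv/(2L) = 281.7 Hz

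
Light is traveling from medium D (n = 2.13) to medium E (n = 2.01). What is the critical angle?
θc = arcsin(n₂/n₁) = 70.68°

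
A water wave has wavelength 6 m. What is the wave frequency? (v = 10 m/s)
f = v/λ = 1.667 Hz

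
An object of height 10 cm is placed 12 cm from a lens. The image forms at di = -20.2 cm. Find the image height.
hi = (-di/do) × ho = 16.83 cm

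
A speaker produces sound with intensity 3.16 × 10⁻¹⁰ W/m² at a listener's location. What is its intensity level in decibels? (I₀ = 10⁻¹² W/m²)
β = 10·log₁₀(I/I₀) = 25 dB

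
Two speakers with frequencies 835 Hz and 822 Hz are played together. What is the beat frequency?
13 Hz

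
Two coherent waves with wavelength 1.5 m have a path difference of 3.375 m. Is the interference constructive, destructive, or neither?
neither (partial) — path difference = 2.25λ, neither a whole number of wavelengths nor an odd multiple of λ/2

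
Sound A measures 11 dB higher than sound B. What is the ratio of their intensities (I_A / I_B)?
I_A/I_B = 10^(Δβ/10) = 12.59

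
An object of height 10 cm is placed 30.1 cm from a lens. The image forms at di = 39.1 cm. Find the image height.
hi = (-di/do) × ho = -12.99 cm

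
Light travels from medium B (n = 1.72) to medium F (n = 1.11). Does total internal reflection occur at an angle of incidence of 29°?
θc = arcsin(n₂/n₁) = 40.19°; 29° < θc, so no — the ray refracts.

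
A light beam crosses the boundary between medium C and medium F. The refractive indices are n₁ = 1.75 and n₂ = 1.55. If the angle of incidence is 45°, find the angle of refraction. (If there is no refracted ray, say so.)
sin θ₂ = (n₁/n₂)·sin θ₁ = 0.7983 → θ₂ = 52.97°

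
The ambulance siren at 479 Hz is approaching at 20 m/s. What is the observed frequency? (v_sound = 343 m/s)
f_obs = f·v/(v − v_s) = 508.7 Hz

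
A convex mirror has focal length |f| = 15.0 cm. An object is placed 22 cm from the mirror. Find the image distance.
f = −15.0 cm (convex); 1/di = 1/f − 1/do → di = -8.919 cm (virtual image, behind mirror)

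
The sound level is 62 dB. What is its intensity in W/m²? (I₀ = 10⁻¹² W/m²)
I = I₀·10^(β/10) = 1.58 × 10⁻⁶ W/m²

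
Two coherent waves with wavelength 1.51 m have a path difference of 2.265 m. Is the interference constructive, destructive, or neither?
destructive — path difference = 1.5λ, an odd multiple of λ/2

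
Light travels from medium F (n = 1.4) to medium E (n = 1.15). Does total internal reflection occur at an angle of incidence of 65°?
θc = arcsin(n₂/n₁) = 55.23°; 65° > θc, so yes — total internal reflection.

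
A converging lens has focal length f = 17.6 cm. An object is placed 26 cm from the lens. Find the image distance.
1/di = 1/f − 1/do → di = 54.48 cm (real image)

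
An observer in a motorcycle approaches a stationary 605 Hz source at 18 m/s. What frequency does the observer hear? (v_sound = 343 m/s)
f_obs = f·(v + v_o)/v = 636.7 Hz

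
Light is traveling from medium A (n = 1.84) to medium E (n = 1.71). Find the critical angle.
θc = arcsin(n₂/n₁) = 68.33°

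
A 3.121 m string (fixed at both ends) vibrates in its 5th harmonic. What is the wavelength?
λₙ = 2L/n = 1.248 m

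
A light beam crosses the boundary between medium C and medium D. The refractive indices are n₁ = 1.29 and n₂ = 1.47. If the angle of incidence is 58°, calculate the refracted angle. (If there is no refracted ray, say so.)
sin θ₂ = (n₁/n₂)·sin θ₁ = 0.7442 → θ₂ = 48.09°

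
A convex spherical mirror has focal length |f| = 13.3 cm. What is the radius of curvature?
R = 2|f| = 26.6 cm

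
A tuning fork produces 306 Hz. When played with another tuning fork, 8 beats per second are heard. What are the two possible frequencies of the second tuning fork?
f₂ = 306 ± 8 Hz → 314 Hz or 298 Hz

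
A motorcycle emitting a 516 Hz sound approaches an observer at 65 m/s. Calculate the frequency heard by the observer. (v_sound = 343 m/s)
f_obs = f·v/(v − v_s) = 636.6 Hz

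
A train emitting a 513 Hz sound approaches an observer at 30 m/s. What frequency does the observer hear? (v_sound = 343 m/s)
f_obs = f·v/(v − v_s) = 562.2 Hz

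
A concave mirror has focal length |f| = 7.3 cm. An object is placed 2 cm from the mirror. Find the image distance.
f = +7.3 cm (concave); 1/di = 1/f − 1/do → di = -2.755 cm (virtual image, behind mirror)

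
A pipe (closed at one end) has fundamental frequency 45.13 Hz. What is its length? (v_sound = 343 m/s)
L = v/(4f₁) = 1.9 m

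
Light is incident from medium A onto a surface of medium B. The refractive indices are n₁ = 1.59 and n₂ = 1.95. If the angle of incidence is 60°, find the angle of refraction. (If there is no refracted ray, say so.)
sin θ₂ = (n₁/n₂)·sin θ₁ = 0.7061 → θ₂ = 44.92°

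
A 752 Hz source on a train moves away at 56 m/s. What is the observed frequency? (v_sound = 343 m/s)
f_obs = f·v/(v + v_s) = 646.5 Hz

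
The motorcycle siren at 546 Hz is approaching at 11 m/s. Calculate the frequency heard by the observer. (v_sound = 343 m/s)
f_obs = f·v/(v − v_s) = 564.1 Hz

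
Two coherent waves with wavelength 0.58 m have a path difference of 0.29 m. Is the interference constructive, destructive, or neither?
destructive — path difference = 0.5λ, an odd multiple of λ/2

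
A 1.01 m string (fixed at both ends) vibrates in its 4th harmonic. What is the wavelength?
λₙ = 2L/n = 0.505 m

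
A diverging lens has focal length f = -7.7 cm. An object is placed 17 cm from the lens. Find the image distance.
1/di = 1/f − 1/do → di = -5.3 cm (virtual image)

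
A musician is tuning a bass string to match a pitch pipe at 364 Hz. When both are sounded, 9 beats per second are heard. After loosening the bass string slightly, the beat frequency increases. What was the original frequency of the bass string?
355 Hz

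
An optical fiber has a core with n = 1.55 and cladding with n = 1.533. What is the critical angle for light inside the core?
θc = arcsin(n_cladding/n_core) = 81.51°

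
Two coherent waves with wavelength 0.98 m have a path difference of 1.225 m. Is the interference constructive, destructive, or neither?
neither (partial) — path difference = 1.25λ, neither a whole number of wavelengths nor an odd multiple of λ/2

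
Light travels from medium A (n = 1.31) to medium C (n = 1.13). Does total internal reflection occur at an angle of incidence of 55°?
θc = arcsin(n₂/n₁) = 59.61°; 55° < θc, so no — the ray refracts.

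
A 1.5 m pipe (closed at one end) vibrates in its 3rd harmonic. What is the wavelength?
λₙ = 4L/n = 2 m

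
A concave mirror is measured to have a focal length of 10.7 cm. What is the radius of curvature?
R = 2|f| = 21.4 cm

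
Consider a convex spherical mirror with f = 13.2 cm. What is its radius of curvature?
R = 2|f| = 26.4 cm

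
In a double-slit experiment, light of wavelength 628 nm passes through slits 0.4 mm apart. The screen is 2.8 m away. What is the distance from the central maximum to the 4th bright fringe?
y = mλL/d = 17.58 mm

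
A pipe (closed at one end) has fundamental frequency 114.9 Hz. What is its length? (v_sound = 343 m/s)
L = v/(4f₁) = 0.7463 m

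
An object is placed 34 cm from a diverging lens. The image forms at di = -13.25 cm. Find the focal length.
1/f = 1/do + 1/di → f = -21.71 cm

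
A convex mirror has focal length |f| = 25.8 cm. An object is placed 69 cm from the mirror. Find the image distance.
f = −25.8 cm (convex); 1/di = 1/f − 1/do → di = -18.78 cm (virtual image, behind mirror)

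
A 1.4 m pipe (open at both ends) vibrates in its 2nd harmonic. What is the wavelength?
λₙ = 2L/n = 1.4 m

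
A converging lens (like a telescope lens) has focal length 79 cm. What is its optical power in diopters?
P = 1/f = 1.266 D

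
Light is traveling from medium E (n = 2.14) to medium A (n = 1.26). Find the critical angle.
θc = arcsin(n₂/n₁) = 36.07°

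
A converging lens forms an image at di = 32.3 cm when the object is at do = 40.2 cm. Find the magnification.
M = −di/do = -0.8035 (inverted image)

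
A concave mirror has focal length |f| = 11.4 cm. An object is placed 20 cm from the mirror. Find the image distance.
f = +11.4 cm (concave); 1/di = 1/f − 1/do → di = 26.51 cm (real image, in front of mirror)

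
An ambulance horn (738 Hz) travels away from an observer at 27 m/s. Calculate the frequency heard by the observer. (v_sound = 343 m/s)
f_obs = f·v/(v + v_s) = 684.1 Hz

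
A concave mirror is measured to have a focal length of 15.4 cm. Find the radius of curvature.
R = 2|f| = 30.8 cm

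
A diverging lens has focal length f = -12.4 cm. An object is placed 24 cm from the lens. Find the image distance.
1/di = 1/f − 1/do → di = -8.176 cm (virtual image)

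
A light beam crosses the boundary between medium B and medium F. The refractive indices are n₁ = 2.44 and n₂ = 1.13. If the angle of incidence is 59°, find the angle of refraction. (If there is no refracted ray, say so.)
sin θ₂ = (n₁/n₂)·sin θ₁ = 1.851 > 1, so there is no refracted ray — the light undergoes total internal reflection.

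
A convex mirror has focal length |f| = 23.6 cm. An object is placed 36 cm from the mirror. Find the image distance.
f = −23.6 cm (convex); 1/di = 1/f − 1/do → di = -14.26 cm (virtual image, behind mirror)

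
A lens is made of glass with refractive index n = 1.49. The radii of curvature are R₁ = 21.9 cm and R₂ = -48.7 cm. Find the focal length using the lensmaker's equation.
1/f = (n − 1)(1/R₁ − 1/R₂) → f = 30.83 cm (converging lens)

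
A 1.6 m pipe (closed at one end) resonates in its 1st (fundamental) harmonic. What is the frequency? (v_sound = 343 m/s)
fₙ = nv/(4L) = 53.59 Hz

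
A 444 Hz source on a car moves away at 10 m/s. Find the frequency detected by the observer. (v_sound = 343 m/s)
f_obs = f·v/(v + v_s) = 431.4 Hz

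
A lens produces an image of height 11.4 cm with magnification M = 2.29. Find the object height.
ho = |hi|/|M| = 4.978 cm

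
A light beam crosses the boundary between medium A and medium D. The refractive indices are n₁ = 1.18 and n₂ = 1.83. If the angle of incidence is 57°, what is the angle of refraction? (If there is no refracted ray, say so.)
sin θ₂ = (n₁/n₂)·sin θ₁ = 0.5408 → θ₂ = 32.74°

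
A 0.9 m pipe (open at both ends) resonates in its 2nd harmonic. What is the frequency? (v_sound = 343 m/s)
fₙ = nv/(2L) = 381.1 Hz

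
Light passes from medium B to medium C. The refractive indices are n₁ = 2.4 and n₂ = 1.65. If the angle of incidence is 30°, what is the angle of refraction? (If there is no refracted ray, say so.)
sin θ₂ = (n₁/n₂)·sin θ₁ = 0.7273 → θ₂ = 46.66°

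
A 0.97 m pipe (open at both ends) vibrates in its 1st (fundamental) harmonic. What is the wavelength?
λₙ = 2L/n = 1.94 m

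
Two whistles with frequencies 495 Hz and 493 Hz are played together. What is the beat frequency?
2 Hz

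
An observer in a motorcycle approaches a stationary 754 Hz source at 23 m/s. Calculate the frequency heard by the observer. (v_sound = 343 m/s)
f_obs = f·(v + v_o)/v = 804.6 Hz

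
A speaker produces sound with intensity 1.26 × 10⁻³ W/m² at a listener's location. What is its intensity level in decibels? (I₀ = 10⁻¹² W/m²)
β = 10·log₁₀(I/I₀) = 91 dB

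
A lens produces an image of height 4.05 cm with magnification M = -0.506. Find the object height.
ho = |hi|/|M| = 8.004 cm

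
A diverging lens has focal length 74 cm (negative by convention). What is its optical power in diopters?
P = 1/f = -1.351 D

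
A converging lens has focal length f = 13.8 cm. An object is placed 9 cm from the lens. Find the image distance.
1/di = 1/f − 1/do → di = -25.88 cm (virtual image)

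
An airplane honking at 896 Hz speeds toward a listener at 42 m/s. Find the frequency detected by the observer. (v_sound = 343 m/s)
f_obs = f·v/(v − v_s) = 1021 Hz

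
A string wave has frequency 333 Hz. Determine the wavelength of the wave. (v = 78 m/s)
λ = v/f = 0.2342 m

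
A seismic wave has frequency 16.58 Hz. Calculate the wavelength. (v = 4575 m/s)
λ = v/f = 275.9 m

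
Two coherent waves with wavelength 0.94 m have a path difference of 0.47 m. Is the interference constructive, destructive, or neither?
destructive — path difference = 0.5λ, an odd multiple of λ/2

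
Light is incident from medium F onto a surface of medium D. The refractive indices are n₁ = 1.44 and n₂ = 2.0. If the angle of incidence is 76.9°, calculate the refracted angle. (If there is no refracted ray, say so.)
sin θ₂ = (n₁/n₂)·sin θ₁ = 0.7013 → θ₂ = 44.53°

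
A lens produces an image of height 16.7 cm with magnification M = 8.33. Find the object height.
ho = |hi|/|M| = 2.005 cm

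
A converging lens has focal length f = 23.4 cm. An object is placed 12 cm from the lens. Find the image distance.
1/di = 1/f − 1/do → di = -24.63 cm (virtual image)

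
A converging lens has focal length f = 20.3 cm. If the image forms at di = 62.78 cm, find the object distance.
1/do = 1/f − 1/di → do = 30 cm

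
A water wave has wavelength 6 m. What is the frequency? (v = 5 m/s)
f = v/λ = 0.8333 Hz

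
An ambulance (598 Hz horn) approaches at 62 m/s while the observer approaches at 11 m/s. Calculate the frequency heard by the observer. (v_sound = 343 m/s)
f_obs = f·(v + v_o)/(v − v_s) = 753.4 Hz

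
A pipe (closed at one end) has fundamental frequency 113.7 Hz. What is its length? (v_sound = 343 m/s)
L = v/(4f₁) = 0.7542 m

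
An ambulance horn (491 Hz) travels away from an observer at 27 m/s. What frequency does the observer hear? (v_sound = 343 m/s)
f_obs = f·v/(v + v_s) = 455.2 Hz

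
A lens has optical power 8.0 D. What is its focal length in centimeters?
f = 1/P = 12.5 cm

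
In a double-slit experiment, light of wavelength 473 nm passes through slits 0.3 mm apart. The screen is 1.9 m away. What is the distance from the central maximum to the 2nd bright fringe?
y = mλL/d = 5.991 mm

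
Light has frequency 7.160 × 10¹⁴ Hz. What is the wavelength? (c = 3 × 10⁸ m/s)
λ = c/f = 419 nm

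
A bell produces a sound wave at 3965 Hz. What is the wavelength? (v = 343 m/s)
λ = v/f = 0.08651 m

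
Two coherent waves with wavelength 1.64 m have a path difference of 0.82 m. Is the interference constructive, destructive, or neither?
destructive — path difference = 0.5λ, an odd multiple of λ/2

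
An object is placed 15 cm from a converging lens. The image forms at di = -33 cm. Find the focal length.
1/f = 1/do + 1/di → f = 27.5 cm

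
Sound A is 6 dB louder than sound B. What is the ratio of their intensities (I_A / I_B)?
I_A/I_B = 10^(Δβ/10) = 3.981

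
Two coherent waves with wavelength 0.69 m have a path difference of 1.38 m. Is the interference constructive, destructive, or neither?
constructive — path difference = 2λ, a whole number of wavelengths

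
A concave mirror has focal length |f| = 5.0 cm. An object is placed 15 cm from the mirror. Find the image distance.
f = +5.0 cm (concave); 1/di = 1/f − 1/do → di = 7.5 cm (real image, in front of mirror)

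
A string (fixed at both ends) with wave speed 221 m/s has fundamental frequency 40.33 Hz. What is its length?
L = v/(2f₁) = 2.74 m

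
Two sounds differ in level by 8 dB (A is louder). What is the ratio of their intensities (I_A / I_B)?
I_A/I_B = 10^(Δβ/10) = 6.31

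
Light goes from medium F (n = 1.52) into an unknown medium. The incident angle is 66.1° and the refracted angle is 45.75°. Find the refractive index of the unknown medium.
n₂ = n₁·sin θ₁ / sin θ₂ = 1.94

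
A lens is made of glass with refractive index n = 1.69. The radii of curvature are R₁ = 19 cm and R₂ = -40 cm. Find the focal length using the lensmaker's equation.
1/f = (n − 1)(1/R₁ − 1/R₂) → f = 18.67 cm (converging lens)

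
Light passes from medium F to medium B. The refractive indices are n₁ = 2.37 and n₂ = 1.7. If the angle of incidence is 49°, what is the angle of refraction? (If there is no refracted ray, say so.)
sin θ₂ = (n₁/n₂)·sin θ₁ = 1.052 > 1, so there is no refracted ray — the light undergoes total internal reflection.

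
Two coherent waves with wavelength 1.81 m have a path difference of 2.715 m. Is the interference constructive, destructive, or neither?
destructive — path difference = 1.5λ, an odd multiple of λ/2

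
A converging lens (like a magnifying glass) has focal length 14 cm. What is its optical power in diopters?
P = 1/f = 7.143 D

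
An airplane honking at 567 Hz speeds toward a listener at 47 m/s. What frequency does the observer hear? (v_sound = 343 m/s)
f_obs = f·v/(v − v_s) = 657 Hz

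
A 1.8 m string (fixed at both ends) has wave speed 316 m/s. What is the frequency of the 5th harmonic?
fₙ = nv/(2L) = 438.9 Hz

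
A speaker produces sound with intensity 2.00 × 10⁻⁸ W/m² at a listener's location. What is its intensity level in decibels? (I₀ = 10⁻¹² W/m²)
β = 10·log₁₀(I/I₀) = 43.01 dB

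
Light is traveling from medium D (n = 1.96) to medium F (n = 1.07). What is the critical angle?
θc = arcsin(n₂/n₁) = 33.09°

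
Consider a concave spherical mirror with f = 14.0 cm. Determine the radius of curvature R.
R = 2|f| = 28 cm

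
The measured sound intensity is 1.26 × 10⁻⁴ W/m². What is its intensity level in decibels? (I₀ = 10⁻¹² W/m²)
β = 10·log₁₀(I/I₀) = 81 dB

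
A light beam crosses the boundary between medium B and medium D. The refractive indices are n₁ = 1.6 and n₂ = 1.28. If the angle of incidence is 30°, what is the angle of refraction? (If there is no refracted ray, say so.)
sin θ₂ = (n₁/n₂)·sin θ₁ = 0.625 → θ₂ = 38.68°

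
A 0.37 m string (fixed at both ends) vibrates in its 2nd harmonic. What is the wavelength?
λₙ = 2L/n = 0.37 m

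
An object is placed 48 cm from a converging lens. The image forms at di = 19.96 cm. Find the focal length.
1/f = 1/do + 1/di → f = 14.1 cm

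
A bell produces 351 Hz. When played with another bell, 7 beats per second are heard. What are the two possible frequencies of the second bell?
f₂ = 351 ± 7 Hz → 358 Hz or 344 Hz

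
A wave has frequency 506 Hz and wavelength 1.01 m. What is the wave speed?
v = fλ = 511.1 m/s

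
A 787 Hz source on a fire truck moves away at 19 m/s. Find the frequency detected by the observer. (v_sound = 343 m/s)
f_obs = f·v/(v + v_s) = 745.7 Hz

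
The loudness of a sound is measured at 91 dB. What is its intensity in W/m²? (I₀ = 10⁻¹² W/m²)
I = I₀·10^(β/10) = 1.26 × 10⁻³ W/m²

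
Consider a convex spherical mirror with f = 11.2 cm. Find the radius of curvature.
R = 2|f| = 22.4 cm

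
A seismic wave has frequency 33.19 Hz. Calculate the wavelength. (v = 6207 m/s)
λ = v/f = 187 m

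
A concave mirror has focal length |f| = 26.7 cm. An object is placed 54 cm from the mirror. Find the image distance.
f = +26.7 cm (concave); 1/di = 1/f − 1/do → di = 52.81 cm (real image, in front of mirror)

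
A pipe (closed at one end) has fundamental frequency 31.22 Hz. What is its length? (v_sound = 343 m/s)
L = v/(4f₁) = 2.747 m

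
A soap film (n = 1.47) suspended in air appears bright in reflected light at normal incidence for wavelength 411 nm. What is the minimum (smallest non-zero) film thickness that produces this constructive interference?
2nt = (m − ½)λ with m = 1 → t = (m − ½)λ/(2n) = 69.9 nm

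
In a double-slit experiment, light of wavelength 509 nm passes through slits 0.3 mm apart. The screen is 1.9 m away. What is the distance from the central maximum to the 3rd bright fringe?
y = mλL/d = 9.671 mm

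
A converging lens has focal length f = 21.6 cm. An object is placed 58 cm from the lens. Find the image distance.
1/di = 1/f − 1/do → di = 34.42 cm (real image)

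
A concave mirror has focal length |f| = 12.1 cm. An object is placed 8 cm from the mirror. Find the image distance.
f = +12.1 cm (concave); 1/di = 1/f − 1/do → di = -23.61 cm (virtual image, behind mirror)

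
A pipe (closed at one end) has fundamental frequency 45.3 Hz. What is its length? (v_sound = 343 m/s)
L = v/(4f₁) = 1.893 m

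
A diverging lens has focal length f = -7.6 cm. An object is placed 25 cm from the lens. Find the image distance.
1/di = 1/f − 1/do → di = -5.828 cm (virtual image)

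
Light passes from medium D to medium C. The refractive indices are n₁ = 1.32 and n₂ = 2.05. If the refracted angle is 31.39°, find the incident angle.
sin θ₁ = (n₂/n₁)·sin θ₂ → θ₁ = 53.99°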